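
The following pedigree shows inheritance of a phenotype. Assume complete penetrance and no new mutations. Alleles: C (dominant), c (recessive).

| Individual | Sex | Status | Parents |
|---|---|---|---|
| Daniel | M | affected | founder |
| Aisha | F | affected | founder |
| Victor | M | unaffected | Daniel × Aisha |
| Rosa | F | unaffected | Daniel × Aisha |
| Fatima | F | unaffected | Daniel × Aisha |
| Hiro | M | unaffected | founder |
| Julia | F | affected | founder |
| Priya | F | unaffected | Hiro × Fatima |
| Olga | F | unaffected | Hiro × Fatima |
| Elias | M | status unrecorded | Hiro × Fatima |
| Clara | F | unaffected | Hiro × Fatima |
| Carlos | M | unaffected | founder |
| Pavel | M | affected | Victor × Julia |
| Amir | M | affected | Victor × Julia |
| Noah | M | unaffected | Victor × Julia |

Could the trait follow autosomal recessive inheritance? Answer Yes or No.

Under autosomal recessive, Victor (unaffected, male) cannot arise from Daniel (affected) × Aisha (affected).

No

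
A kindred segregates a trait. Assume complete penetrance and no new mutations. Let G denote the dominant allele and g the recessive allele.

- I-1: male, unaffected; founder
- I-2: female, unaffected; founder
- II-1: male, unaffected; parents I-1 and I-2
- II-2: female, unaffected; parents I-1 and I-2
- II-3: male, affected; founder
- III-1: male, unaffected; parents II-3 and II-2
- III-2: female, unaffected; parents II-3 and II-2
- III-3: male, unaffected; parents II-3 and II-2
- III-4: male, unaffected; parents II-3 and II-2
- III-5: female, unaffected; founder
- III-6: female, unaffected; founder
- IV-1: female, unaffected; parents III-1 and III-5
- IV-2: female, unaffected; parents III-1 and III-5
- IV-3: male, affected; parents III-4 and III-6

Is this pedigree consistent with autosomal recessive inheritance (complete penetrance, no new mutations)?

Yes

A consistent assignment under autosomal recessive exists: I-1 GG, I-2 GG, II-1 GG, II-2 GG, II-3 gg, III-1 Gg, III-2 Gg, III-3 Gg, III-4 Gg, III-5 GG, III-6 Gg, IV-1 GG, IV-2 GG, IV-3 gg.
In this assignment every recorded phenotype matches its genotype and every non-founder's genotype is obtainable from its parents' genotypes, so the pedigree is consistent.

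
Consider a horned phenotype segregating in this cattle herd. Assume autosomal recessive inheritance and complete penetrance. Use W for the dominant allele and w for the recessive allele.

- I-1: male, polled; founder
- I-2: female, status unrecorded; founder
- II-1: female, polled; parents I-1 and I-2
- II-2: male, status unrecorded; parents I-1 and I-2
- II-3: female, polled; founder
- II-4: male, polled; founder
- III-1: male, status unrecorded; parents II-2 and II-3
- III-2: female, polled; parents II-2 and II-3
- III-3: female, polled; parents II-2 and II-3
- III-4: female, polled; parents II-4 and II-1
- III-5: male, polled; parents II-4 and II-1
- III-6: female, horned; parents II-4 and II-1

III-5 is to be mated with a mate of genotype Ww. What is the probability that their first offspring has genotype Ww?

1/2

II-4 is polled so carries W and passed w to III-6 (ww), so II-4 is Ww.
II-1 is polled so carries W and passed w to III-6 (ww), so II-1 is Ww.
III-5 is a polled offspring of II-4 (Ww) × II-1 (Ww), whose cross gives 1/4 WW : 1/2 Ww : 1/4 ww; conditioning on being polled, III-5 is WW with probability 1/3, Ww with probability 2/3.
Summing over parental genotype combinations, P(offspring has genotype Ww) = 1/3·1/2 + 2/3·1/2 = 1/2.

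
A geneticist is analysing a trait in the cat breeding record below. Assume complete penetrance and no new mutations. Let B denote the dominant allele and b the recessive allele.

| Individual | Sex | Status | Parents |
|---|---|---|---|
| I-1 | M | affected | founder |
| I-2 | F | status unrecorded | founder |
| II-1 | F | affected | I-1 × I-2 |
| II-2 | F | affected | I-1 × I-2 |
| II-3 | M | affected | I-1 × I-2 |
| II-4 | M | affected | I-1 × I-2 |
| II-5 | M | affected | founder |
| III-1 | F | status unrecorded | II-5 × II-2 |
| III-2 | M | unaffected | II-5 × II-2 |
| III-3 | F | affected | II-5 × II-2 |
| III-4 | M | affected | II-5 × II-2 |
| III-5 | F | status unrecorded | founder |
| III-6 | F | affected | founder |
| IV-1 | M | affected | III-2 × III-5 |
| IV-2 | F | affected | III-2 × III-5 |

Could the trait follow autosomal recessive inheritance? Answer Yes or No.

Under autosomal recessive, III-2 (unaffected, male) cannot arise from II-5 (affected) × II-2 (affected).

No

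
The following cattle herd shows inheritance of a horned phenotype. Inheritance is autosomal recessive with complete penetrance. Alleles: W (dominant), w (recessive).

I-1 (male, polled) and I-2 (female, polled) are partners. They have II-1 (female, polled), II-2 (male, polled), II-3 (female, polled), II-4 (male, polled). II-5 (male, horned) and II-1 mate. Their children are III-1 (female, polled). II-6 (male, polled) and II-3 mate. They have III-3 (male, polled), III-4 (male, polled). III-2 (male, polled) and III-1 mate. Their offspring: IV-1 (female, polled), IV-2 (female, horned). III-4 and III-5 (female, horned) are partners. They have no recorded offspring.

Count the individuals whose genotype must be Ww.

Obligate heterozygotes: III-1 is polled so carries W and received w from II-5 (ww), so III-1 is Ww; III-2 is polled so carries W and passed w to IV-2 (ww), so III-2 is Ww.
Every other individual is either homozygous by phenotype or has at least one consistent homozygous assignment, so the count is 2.

2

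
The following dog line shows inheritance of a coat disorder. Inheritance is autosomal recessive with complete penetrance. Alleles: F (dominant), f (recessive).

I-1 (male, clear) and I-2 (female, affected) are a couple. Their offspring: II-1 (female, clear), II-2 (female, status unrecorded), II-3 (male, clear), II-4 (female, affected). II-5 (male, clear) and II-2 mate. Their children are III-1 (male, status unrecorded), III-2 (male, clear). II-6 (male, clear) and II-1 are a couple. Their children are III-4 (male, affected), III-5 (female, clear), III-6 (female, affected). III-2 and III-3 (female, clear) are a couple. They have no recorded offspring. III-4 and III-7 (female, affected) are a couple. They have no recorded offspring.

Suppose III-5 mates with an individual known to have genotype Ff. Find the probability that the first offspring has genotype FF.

II-6 is clear so carries F and passed f to III-4 (ff), so II-6 is Ff.
II-1 is clear so carries F and received f from I-2 (ff), so II-1 is Ff.
III-5 is a clear offspring of II-6 (Ff) × II-1 (Ff), whose cross gives 1/4 FF : 1/2 Ff : 1/4 ff; conditioning on being clear, III-5 is FF with probability 1/3, Ff with probability 2/3.
Summing over parental genotype combinations, P(offspring has genotype FF) = 1/3·1/2 + 2/3·1/4 = 1/3.

1/3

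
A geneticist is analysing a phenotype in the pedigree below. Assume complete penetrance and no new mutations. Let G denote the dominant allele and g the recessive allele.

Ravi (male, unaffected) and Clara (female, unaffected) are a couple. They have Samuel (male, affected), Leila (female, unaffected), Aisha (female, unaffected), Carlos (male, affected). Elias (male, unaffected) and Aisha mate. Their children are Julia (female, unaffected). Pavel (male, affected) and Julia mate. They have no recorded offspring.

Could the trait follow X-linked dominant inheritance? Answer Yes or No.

Under X-linked dominant, Samuel (affected, male) cannot arise from Ravi (unaffected) × Clara (unaffected).

No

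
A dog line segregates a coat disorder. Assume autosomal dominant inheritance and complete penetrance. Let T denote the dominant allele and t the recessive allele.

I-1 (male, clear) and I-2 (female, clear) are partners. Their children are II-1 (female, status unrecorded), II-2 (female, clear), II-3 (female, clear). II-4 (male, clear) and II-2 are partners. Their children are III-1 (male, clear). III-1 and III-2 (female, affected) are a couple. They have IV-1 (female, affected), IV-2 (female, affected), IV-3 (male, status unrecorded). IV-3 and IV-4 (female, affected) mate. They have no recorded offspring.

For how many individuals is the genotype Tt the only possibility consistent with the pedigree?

Obligate heterozygotes: IV-1 is affected so carries T and received t from III-1 (tt), so IV-1 is Tt; IV-2 is affected so carries T and received t from III-1 (tt), so IV-2 is Tt.
Every other individual is either homozygous by phenotype or has at least one consistent homozygous assignment, so the count is 2.

2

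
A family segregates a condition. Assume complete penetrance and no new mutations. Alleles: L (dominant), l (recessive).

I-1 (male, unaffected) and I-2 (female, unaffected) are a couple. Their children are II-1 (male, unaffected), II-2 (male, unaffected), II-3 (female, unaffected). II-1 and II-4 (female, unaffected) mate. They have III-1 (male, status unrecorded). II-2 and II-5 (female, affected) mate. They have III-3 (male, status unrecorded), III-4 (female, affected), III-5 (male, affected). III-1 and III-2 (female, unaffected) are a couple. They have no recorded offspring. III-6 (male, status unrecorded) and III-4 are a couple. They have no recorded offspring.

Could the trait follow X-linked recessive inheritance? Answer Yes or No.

No

Under X-linked recessive, III-4 (affected, female) cannot arise from II-2 (unaffected) × II-5 (affected).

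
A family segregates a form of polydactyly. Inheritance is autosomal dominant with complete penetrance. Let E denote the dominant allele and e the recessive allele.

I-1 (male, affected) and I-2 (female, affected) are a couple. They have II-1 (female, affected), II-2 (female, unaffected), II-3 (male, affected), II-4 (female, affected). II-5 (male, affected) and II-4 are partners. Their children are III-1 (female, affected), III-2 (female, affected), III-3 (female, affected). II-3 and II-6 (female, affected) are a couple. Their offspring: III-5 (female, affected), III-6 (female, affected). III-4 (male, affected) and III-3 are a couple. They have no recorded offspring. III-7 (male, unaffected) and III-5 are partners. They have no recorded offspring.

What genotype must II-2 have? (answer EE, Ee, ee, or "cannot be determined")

II-2 is unaffected, so II-2 is ee.

ee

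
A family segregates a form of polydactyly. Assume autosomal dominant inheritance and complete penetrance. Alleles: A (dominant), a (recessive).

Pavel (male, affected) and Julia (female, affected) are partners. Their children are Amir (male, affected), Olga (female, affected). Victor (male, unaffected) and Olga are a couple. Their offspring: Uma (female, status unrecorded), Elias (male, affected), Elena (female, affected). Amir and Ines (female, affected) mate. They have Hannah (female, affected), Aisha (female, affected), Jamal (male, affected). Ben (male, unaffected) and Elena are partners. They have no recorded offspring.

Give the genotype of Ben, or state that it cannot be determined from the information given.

aa

Ben is unaffected, so Ben is aa.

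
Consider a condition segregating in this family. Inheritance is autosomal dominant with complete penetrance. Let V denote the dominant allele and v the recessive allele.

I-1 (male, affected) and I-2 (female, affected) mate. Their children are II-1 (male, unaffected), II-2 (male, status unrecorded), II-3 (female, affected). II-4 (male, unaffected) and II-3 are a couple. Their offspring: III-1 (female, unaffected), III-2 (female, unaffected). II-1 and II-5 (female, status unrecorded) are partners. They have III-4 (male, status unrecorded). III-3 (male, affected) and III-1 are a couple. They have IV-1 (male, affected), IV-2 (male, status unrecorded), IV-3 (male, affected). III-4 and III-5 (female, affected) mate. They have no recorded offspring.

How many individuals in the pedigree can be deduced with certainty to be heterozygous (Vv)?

Obligate heterozygotes: I-1 is affected so carries V and passed v to II-1 (vv), so I-1 is Vv; I-2 is affected so carries V and passed v to II-1 (vv), so I-2 is Vv; II-3 is affected so carries V and passed v to III-1 (vv), so II-3 is Vv; IV-1 is affected so carries V and received v from III-1 (vv), so IV-1 is Vv; IV-3 is affected so carries V and received v from III-1 (vv), so IV-3 is Vv.
Every other individual is either homozygous by phenotype or has at least one consistent homozygous assignment, so the count is 5.

5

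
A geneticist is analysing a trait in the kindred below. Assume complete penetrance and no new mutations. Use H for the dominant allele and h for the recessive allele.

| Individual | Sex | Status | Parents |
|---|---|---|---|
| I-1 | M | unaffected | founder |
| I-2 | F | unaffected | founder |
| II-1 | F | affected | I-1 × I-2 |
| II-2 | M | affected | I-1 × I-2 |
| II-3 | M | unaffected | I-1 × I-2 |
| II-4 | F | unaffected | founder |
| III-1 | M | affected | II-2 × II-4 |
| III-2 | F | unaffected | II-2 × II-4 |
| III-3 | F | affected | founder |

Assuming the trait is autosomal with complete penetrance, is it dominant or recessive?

recessive

I-1 and I-2 are both unaffected yet have an affected child II-1. Under dominance, an affected child requires at least one affected parent, so the trait cannot be dominant.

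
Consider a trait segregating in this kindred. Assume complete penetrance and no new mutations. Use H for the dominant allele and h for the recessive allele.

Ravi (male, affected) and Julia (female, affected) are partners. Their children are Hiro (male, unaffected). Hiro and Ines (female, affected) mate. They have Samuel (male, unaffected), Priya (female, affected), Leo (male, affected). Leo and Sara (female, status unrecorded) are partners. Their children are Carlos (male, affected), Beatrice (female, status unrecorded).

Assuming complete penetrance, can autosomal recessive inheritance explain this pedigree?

Under autosomal recessive, Hiro (unaffected, male) cannot arise from Ravi (affected) × Julia (affected).

No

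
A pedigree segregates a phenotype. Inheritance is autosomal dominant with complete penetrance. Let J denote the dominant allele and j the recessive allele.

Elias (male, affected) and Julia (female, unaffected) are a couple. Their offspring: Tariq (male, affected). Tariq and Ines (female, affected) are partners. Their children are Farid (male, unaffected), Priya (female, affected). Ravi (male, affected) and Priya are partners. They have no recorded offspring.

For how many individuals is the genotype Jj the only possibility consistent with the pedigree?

2

Obligate heterozygotes: Tariq is affected so carries J and received j from Julia (jj), so Tariq is Jj; Ines is affected so carries J and passed j to Farid (jj), so Ines is Jj.
Every other individual is either homozygous by phenotype or has at least one consistent homozygous assignment, so the count is 2.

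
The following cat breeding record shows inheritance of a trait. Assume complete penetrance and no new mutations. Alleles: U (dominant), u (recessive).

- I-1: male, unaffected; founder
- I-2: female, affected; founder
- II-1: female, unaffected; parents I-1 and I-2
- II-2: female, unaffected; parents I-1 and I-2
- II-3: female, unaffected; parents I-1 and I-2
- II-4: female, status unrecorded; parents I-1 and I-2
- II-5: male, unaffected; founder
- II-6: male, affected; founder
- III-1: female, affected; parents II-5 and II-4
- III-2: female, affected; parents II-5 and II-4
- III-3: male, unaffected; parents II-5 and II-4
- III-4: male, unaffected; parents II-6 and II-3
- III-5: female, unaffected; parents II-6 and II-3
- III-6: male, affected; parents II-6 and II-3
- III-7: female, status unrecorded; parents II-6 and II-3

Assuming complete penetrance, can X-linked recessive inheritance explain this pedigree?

No

Under X-linked recessive, III-1 (affected, female) cannot arise from II-5 (unaffected) × II-4 (unrecorded).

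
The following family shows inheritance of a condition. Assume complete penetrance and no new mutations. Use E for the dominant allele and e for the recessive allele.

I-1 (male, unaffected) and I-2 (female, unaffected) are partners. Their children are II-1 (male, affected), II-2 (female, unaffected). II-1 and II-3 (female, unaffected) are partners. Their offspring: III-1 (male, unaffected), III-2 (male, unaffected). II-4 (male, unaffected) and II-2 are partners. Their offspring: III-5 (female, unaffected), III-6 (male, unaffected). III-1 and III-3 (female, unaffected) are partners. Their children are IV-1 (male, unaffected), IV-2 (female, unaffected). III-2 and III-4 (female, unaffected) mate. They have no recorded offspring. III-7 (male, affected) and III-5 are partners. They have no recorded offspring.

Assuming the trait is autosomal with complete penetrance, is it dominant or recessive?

recessive

I-1 and I-2 are both unaffected yet have an affected child II-1. Under dominance, an affected child requires at least one affected parent, so the trait cannot be dominant.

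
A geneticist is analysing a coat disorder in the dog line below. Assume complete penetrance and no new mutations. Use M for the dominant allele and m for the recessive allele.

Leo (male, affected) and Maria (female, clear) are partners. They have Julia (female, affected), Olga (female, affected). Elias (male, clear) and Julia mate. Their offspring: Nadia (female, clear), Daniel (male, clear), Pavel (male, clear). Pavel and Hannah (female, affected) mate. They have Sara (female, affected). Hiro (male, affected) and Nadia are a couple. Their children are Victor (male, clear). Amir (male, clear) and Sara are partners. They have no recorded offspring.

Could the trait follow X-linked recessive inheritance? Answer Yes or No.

Under X-linked recessive, Daniel (clear, male) cannot arise from Elias (clear) × Julia (affected).

No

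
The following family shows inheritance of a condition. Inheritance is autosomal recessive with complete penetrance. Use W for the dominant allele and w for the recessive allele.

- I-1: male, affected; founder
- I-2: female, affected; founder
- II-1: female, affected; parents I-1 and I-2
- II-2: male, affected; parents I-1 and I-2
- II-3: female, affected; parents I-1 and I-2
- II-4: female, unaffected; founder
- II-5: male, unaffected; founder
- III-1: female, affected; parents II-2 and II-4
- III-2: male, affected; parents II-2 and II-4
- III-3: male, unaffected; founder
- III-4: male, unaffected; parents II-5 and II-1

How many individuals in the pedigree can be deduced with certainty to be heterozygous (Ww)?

2

Obligate heterozygotes: II-4 is unaffected so carries W and passed w to III-1 (ww), so II-4 is Ww; III-4 is unaffected so carries W and received w from II-1 (ww), so III-4 is Ww.
Every other individual is either homozygous by phenotype or has at least one consistent homozygous assignment, so the count is 2.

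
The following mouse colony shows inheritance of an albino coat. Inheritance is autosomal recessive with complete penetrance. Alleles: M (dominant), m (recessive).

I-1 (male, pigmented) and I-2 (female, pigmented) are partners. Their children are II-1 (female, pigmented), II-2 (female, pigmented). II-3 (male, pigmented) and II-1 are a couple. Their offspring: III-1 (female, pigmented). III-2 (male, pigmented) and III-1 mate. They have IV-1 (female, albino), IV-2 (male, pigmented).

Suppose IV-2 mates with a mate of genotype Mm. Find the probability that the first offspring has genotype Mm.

III-2 is pigmented so carries M and passed m to IV-1 (mm), so III-2 is Mm.
III-1 is pigmented so carries M and passed m to IV-1 (mm), so III-1 is Mm.
IV-2 is a pigmented offspring of III-2 (Mm) × III-1 (Mm), whose cross gives 1/4 MM : 1/2 Mm : 1/4 mm; conditioning on being pigmented, IV-2 is MM with probability 1/3, Mm with probability 2/3.
Summing over parental genotype combinations, P(offspring has genotype Mm) = 1/3·1/2 + 2/3·1/2 = 1/2.

1/2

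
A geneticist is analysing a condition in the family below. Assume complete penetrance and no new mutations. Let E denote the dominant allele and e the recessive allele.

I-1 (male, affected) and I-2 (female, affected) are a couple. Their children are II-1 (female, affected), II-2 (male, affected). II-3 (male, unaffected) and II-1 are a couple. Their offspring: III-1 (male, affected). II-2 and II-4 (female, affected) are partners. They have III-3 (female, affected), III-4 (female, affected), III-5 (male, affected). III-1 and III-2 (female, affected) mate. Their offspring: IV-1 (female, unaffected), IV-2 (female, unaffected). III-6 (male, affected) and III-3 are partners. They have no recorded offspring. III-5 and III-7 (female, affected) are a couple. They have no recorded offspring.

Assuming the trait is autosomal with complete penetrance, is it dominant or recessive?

III-1 and III-2 are both affected yet have an unaffected child IV-1. Under a recessive model two affected parents are homozygous and every child would be affected, so the trait cannot be recessive.

dominant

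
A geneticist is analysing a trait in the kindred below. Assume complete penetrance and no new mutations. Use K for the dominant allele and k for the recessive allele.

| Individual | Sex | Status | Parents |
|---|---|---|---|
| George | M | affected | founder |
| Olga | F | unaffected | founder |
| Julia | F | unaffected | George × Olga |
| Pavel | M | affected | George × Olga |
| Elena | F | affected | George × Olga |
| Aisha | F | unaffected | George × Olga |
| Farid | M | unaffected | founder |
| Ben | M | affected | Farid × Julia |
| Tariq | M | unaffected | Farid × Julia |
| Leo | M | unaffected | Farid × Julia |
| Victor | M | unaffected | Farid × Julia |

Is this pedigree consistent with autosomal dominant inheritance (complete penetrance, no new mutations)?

No

Under autosomal dominant, Ben (affected, male) cannot arise from Farid (unaffected) × Julia (unaffected).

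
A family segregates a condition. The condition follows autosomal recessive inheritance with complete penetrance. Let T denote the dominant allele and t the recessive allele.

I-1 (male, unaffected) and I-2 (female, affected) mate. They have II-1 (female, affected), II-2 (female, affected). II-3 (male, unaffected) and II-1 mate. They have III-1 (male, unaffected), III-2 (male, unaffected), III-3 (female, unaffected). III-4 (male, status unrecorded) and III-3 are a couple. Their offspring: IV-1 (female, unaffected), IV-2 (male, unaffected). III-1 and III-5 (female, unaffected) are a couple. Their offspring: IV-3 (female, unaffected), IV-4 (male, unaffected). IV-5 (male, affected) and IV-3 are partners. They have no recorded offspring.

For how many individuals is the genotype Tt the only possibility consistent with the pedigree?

Obligate heterozygotes: I-1 is unaffected so carries T and passed t to II-1 (tt), so I-1 is Tt; III-1 is unaffected so carries T and received t from II-1 (tt), so III-1 is Tt; III-2 is unaffected so carries T and received t from II-1 (tt), so III-2 is Tt; III-3 is unaffected so carries T and received t from II-1 (tt), so III-3 is Tt.
Every other individual is either homozygous by phenotype or has at least one consistent homozygous assignment, so the count is 4.

4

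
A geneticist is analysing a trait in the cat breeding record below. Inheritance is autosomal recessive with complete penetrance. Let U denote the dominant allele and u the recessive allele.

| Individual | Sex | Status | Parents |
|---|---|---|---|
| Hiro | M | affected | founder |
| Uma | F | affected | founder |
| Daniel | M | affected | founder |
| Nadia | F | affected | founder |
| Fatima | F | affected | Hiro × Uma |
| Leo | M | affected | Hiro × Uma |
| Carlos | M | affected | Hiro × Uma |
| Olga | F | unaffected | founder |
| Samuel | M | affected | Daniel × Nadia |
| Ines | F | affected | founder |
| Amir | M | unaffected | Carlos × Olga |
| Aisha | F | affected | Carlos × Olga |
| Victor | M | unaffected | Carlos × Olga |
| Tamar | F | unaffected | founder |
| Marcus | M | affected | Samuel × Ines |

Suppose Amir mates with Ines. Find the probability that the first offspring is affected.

Amir is unaffected so carries U and received u from Carlos (uu), so Amir is Uu.
Ines is affected, so Ines is uu.
The cross gives 1/2 Uu : 1/2 uu, so P(offspring is affected) = 1/2.

1/2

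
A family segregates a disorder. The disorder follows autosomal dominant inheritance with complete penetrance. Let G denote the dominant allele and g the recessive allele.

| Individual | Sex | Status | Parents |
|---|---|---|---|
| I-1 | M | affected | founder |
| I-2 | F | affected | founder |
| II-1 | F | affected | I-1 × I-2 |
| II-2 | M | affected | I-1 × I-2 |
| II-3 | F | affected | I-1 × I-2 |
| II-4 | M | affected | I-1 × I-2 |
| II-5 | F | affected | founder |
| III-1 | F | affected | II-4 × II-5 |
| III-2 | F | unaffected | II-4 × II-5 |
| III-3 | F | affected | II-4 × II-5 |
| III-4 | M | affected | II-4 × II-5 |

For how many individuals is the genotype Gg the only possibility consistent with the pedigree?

2

Obligate heterozygotes: II-4 is affected so carries G and passed g to III-2 (gg), so II-4 is Gg; II-5 is affected so carries G and passed g to III-2 (gg), so II-5 is Gg.
Every other individual is either homozygous by phenotype or has at least one consistent homozygous assignment, so the count is 2.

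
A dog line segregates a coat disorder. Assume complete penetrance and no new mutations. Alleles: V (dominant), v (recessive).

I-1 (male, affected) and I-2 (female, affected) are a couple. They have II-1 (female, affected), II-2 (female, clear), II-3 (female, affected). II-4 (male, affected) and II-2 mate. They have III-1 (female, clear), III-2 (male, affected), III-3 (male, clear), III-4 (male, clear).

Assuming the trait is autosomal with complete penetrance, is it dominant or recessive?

I-1 and I-2 are both affected yet have a clear child II-2. Under a recessive model two affected parents are homozygous and every child would be affected, so the trait cannot be recessive.

dominant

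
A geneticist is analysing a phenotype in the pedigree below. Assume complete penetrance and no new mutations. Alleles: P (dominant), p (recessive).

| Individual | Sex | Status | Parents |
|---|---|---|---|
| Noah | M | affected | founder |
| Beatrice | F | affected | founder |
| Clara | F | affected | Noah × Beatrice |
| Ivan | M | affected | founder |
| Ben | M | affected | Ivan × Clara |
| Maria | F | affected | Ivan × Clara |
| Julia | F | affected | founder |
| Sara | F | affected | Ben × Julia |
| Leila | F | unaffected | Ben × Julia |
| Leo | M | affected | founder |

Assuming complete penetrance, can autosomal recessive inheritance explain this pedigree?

No

Under autosomal recessive, Leila (unaffected, female) cannot arise from Ben (affected) × Julia (affected).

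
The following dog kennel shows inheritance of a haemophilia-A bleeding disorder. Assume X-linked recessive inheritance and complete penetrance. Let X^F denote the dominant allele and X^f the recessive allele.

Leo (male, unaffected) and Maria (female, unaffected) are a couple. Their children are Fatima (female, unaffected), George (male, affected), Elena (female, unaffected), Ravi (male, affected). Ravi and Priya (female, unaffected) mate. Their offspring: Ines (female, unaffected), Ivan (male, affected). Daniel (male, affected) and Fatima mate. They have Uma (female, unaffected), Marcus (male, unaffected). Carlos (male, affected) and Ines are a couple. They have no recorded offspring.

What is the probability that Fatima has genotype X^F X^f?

1/5

Leo is unaffected, so Leo is X^F Y.
Maria is unaffected so carries F and passed f to George (X^f Y), so Maria is X^F X^f.
Their cross gives offspring ratios 1/2 X^F X^F : 1/2 X^F X^f. Conditioning on Fatima being unaffected, P(X^F X^f) = 1/2 / 1 = 1/2 before taking Fatima's own offspring into account.
Daniel is affected, so Daniel is X^f Y.
Now use Fatima's offspring. Probability of each recorded status — unaffected daughter Uma: 1/2 if Fatima is X^F X^f, 1 if X^F X^F; unaffected son Marcus: 1/2 if Fatima is X^F X^f, 1 if X^F X^F.
Bayes: P(X^F X^f) = 1/2·1/4 / (1/2·1/4 + 1/2·1) = 1/5.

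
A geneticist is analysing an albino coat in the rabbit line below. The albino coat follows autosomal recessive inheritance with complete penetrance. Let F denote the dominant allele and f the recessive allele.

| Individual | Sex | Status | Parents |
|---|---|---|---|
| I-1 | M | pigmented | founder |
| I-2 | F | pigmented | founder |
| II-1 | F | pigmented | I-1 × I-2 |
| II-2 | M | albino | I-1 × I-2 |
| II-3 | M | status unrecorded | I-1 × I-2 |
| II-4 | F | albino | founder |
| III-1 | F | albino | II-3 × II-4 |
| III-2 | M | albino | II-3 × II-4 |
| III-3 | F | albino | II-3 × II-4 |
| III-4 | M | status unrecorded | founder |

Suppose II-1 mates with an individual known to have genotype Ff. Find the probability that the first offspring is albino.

I-1 is pigmented so carries F and passed f to II-2 (ff), so I-1 is Ff.
I-2 is pigmented so carries F and passed f to II-2 (ff), so I-2 is Ff.
II-1 is a pigmented offspring of I-1 (Ff) × I-2 (Ff), whose cross gives 1/4 FF : 1/2 Ff : 1/4 ff; conditioning on being pigmented, II-1 is FF with probability 1/3, Ff with probability 2/3.
Summing over parental genotype combinations, P(offspring is albino) = 2/3·1/4 = 1/6.

1/6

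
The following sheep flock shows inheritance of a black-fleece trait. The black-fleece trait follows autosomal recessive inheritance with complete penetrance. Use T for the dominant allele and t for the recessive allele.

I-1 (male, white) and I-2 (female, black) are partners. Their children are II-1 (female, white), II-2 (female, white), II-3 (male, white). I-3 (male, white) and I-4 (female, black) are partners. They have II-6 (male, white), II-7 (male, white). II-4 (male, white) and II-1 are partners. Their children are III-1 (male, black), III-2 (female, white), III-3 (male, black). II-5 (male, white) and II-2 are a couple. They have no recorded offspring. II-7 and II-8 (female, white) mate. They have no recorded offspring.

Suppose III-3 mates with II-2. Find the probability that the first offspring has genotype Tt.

1/2

III-3 is black, so III-3 is tt.
II-2 is white so carries T and received t from I-2 (tt), so II-2 is Tt.
The cross gives 1/2 Tt : 1/2 tt, so P(offspring has genotype Tt) = 1/2.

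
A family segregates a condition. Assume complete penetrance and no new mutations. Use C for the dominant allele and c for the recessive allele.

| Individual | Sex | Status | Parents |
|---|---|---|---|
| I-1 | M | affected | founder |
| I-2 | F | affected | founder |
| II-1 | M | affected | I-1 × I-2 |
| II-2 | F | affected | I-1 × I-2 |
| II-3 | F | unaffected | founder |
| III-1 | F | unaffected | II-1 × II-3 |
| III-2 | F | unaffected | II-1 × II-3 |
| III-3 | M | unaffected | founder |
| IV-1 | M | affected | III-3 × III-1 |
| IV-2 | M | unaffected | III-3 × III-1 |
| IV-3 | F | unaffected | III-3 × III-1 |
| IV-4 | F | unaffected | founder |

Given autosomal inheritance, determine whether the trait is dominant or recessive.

recessive

III-3 and III-1 are both unaffected yet have an affected child IV-1. Under dominance, an affected child requires at least one affected parent, so the trait cannot be dominant.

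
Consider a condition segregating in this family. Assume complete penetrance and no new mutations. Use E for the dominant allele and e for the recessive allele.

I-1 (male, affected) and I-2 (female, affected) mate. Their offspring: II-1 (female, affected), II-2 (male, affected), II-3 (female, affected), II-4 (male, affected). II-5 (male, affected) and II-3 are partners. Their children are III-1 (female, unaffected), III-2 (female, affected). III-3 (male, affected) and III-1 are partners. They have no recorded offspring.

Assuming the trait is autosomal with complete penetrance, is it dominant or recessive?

dominant

II-5 and II-3 are both affected yet have an unaffected child III-1. Under a recessive model two affected parents are homozygous and every child would be affected, so the trait cannot be recessive.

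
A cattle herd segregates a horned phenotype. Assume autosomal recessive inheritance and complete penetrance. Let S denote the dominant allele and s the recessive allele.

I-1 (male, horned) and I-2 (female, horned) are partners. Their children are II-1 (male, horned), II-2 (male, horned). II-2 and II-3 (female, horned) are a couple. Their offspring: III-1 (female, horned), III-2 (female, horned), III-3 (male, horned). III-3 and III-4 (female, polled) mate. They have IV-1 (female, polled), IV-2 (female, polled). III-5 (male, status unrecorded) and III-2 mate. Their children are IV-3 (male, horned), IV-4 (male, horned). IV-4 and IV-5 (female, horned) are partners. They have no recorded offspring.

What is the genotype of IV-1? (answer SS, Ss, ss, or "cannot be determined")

From phenotype alone, IV-1 is SS or Ss.
IV-1 is polled so carries S and received s from III-3 (ss), so IV-1 is Ss.

Ss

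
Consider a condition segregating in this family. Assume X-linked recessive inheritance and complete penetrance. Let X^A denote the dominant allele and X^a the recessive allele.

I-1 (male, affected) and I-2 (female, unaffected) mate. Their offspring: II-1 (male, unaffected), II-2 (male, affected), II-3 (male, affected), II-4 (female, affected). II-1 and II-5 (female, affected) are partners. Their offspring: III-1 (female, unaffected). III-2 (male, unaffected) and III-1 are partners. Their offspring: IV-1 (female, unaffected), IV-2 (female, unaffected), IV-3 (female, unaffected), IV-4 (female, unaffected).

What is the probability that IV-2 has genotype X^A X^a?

III-2 is unaffected, so III-2 is X^A Y.
III-1 is unaffected so carries A and received a from II-5 (X^a X^a), so III-1 is X^A X^a.
Their cross gives offspring ratios 1/2 X^A X^A : 1/2 X^A X^a. Conditioning on IV-2 being unaffected, P(X^A X^a) = 1/2 / 1 = 1/2.

1/2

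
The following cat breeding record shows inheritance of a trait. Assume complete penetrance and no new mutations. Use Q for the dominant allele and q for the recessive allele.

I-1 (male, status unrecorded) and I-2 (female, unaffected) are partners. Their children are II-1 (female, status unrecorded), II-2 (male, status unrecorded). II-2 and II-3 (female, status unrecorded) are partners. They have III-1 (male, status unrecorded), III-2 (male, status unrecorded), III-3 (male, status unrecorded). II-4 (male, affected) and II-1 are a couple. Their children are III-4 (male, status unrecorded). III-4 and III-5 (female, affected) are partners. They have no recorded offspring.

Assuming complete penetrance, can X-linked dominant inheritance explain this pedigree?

Yes

A consistent assignment under X-linked dominant exists: I-1 X^Q Y, I-2 X^q X^q, II-1 X^Q X^q, II-2 X^q Y, II-3 X^Q X^Q, II-4 X^Q Y, III-1 X^Q Y, III-2 X^Q Y, III-3 X^Q Y, III-4 X^Q Y, III-5 X^Q X^Q.
In this assignment every recorded phenotype matches its genotype and every non-founder's genotype is obtainable from its parents' genotypes, so the pedigree is consistent.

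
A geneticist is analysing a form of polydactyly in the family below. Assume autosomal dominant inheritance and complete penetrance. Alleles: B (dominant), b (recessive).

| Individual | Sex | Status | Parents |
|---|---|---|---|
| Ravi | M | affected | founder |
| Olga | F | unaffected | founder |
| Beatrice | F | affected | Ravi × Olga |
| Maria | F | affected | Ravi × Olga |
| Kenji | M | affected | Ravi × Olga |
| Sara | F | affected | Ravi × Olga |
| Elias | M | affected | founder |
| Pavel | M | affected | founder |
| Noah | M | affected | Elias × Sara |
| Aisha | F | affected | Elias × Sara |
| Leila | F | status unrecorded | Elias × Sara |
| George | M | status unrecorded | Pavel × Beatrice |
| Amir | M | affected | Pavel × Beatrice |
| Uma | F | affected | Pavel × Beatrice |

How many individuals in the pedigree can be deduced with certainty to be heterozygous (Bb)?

4

Obligate heterozygotes: Beatrice is affected so carries B and received b from Olga (bb), so Beatrice is Bb; Maria is affected so carries B and received b from Olga (bb), so Maria is Bb; Kenji is affected so carries B and received b from Olga (bb), so Kenji is Bb; Sara is affected so carries B and received b from Olga (bb), so Sara is Bb.
Every other individual is either homozygous by phenotype or has at least one consistent homozygous assignment, so the count is 4.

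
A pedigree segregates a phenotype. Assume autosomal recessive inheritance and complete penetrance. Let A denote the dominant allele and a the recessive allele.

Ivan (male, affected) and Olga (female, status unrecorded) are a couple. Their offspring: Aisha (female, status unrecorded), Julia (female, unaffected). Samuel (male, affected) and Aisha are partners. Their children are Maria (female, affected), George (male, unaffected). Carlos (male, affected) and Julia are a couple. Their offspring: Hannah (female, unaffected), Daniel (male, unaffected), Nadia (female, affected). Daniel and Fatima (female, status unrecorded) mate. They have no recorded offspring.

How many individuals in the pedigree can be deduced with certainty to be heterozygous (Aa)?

Obligate heterozygotes: Aisha passed A to George (Aa, whose a came from Samuel) and received a from Ivan (aa), so Aisha is Aa; Julia is unaffected so carries A and received a from Ivan (aa), so Julia is Aa; George is unaffected so carries A and received a from Samuel (aa), so George is Aa; Hannah is unaffected so carries A and received a from Carlos (aa), so Hannah is Aa; Daniel is unaffected so carries A and received a from Carlos (aa), so Daniel is Aa.
Every other individual is either homozygous by phenotype or has at least one consistent homozygous assignment, so the count is 5.

5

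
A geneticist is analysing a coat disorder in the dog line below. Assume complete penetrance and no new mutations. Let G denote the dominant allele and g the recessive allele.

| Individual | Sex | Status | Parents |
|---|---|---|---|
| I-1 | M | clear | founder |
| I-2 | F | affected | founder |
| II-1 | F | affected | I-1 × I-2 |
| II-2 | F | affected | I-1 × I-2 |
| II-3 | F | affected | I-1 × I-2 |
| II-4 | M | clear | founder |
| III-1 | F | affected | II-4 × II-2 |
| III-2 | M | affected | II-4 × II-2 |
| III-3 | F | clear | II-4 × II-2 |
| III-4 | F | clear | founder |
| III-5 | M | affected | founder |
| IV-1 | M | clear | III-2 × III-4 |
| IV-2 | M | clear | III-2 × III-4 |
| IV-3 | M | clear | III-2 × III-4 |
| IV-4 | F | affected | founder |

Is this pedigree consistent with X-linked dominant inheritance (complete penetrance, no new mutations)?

Yes

A consistent assignment under X-linked dominant exists: I-1 X^g Y, I-2 X^G X^G, II-1 X^G X^g, II-2 X^G X^g, II-3 X^G X^g, II-4 X^g Y, III-1 X^G X^g, III-2 X^G Y, III-3 X^g X^g, III-4 X^g X^g, III-5 X^G Y, IV-1 X^g Y, IV-2 X^g Y, IV-3 X^g Y, IV-4 X^G X^G.
In this assignment every recorded phenotype matches its genotype and every non-founder's genotype is obtainable from its parents' genotypes, so the pedigree is consistent.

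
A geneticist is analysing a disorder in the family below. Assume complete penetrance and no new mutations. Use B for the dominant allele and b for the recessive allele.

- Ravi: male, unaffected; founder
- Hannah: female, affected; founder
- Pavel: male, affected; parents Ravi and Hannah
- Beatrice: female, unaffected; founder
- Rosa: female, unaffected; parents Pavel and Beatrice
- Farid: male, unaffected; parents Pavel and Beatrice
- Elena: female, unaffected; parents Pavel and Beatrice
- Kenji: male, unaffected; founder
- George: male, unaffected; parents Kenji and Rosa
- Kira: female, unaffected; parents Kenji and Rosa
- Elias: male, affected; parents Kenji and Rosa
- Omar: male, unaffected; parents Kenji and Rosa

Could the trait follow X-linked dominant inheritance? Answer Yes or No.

No

Under X-linked dominant, Rosa (unaffected, female) cannot arise from Pavel (affected) × Beatrice (unaffected).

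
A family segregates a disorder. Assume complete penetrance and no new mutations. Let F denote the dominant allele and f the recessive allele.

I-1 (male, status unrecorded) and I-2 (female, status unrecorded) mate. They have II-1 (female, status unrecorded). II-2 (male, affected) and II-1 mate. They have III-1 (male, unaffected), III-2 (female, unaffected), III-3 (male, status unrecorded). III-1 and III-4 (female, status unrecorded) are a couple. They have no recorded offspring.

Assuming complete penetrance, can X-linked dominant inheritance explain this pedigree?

Under X-linked dominant, III-2 (unaffected, female) cannot arise from II-2 (affected) × II-1 (unrecorded).

No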